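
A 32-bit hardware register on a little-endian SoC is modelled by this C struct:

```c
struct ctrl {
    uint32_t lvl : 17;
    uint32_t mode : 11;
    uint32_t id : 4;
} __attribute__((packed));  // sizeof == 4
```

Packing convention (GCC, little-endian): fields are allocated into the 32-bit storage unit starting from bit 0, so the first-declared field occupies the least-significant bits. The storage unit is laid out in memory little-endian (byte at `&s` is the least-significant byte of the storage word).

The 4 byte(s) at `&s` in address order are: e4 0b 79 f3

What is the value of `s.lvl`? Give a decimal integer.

[0]=0xe4 [1]=0x0b [2]=0x79 [3]=0xf3 (little-endian) → word 0xf3790be4
lvl [0+:17] = (word>>0) & 0x1ffff = 68580  ←
mode [17+:11] = (word>>17) & 0x7ff = 444
id [28+:4] = (word>>28) & 0xf = 15

68580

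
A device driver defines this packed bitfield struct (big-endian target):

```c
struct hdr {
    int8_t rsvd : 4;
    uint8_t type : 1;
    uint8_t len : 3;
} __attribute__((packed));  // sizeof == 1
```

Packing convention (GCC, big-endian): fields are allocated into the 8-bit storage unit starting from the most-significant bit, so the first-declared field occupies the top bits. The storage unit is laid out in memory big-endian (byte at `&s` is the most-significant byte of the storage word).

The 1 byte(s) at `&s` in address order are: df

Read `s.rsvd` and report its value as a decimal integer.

[0]=0xdf (big-endian) → word 0xdf
rsvd:4 @ bit 4 → (0xdf>>4)&0xf = 0xd  ←
type:1 @ bit 3 → (0xdf>>3)&0x1 = 0x1
len:3 @ bit 0 → (0xdf>>0)&0x7 = 0x7
rsvd signed 4b, MSB=1: 13 - 16 = -3

-3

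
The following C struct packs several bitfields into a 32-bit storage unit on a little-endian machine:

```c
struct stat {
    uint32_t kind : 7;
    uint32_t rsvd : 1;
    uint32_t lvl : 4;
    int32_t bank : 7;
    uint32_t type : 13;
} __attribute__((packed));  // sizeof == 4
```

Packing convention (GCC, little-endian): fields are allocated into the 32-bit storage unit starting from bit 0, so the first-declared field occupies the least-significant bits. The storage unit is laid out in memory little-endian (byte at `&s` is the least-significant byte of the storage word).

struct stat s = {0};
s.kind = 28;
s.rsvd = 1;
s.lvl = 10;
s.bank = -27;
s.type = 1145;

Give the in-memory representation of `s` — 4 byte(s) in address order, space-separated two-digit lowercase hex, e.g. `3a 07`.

9c 5a ce 23

kind (7b) val=28 bits=0x1c at bit 0: 0x0000001c
rsvd (1b) val=1 bits=0x1 at bit 7: 0x0000009c
lvl (4b) val=10 bits=0xa at bit 8: 0x00000a9c
bank (7b) val=-27 bits=0x65 at bit 12: 0x00065a9c
type (13b) val=1145 bits=0x479 at bit 19: 0x23ce5a9c
word = 0x23ce5a9c → little-endian bytes:
  [0]=0x9c  [1]=0x5a  [2]=0xce  [3]=0x23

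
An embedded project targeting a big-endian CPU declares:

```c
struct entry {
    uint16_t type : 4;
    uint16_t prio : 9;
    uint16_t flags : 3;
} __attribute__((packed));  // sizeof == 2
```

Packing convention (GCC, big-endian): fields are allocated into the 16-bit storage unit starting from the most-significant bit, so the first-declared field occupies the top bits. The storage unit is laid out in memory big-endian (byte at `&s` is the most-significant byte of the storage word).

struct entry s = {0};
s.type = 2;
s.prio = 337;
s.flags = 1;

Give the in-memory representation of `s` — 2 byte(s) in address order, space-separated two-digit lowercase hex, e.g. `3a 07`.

[12+:4] type=2 & 0xf = 0x2; word=0x2000
[3+:9] prio=337 & 0x1ff = 0x151; word=0x2a88
[0+:3] flags=1 & 0x7 = 0x1; word=0x2a89
word = 0x2a89 → big-endian bytes:
  [0]=0x2a  [1]=0x89

2a 89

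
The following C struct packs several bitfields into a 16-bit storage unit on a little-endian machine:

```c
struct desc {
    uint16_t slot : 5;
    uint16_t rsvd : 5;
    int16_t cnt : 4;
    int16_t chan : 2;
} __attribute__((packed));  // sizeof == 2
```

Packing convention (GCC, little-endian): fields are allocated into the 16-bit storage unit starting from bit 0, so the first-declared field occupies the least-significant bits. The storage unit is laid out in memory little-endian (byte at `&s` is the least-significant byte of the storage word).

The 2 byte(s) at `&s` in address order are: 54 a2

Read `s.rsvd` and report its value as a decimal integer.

[0]=0x54 [1]=0xa2 (little-endian) → word 0xa254
slot [0+:5] = (word>>0) & 0x1f = 20
rsvd [5+:5] = (word>>5) & 0x1f = 18  ←
cnt [10+:4] = (word>>10) & 0xf = 8
chan [14+:2] = (word>>14) & 0x3 = 2

18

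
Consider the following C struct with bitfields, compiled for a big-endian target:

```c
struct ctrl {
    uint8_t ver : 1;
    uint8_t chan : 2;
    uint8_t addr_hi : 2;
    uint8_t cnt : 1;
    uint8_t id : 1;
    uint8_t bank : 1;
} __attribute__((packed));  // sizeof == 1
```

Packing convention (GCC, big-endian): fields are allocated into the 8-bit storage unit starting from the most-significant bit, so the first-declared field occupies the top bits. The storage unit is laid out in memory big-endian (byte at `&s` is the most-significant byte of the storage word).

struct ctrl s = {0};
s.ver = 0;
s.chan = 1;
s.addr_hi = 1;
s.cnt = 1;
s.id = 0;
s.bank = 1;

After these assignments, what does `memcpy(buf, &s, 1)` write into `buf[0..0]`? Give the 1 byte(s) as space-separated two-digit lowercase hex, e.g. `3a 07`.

ver (1b) val=0 bits=0x0 at bit 7: 0x00
chan (2b) val=1 bits=0x1 at bit 5: 0x20
addr_hi (2b) val=1 bits=0x1 at bit 3: 0x28
cnt (1b) val=1 bits=0x1 at bit 2: 0x2c
id (1b) val=0 bits=0x0 at bit 1: 0x2c
bank (1b) val=1 bits=0x1 at bit 0: 0x2d
word = 0x2d → big-endian bytes:
  [0]=0x2d

2d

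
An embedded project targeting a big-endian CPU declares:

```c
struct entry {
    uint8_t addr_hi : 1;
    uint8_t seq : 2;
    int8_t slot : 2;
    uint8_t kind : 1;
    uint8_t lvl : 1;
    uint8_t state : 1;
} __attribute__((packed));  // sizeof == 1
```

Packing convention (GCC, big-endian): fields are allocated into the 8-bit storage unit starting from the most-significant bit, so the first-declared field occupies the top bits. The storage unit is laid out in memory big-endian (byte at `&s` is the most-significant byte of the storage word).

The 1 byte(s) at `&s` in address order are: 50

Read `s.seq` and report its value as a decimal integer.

2

[0]=0x50 (big-endian) → word 0x50
addr_hi [7+:1] = (word>>7) & 0x1 = 0
seq [5+:2] = (word>>5) & 0x3 = 2  ←
slot [3+:2] = (word>>3) & 0x3 = 2
kind [2+:1] = (word>>2) & 0x1 = 0
lvl [1+:1] = (word>>1) & 0x1 = 0
state [0+:1] = (word>>0) & 0x1 = 0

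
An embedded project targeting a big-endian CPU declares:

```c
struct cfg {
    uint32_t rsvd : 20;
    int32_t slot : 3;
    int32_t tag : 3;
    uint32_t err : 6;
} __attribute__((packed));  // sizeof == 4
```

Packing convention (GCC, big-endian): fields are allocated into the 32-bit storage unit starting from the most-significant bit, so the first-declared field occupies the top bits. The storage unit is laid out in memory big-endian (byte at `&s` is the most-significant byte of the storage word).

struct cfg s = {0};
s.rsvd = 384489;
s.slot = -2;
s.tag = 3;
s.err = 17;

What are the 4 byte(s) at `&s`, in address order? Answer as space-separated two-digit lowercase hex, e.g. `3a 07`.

rsvd:20 = 384489 → 0x5dde9 << 12 → word 0x5dde9000
slot:3 = -2 → 0x6 << 9 → word 0x5dde9c00
tag:3 = 3 → 0x3 << 6 → word 0x5dde9cc0
err:6 = 17 → 0x11 << 0 → word 0x5dde9cd1
word = 0x5dde9cd1 → big-endian bytes:
  [0]=0x5d  [1]=0xde  [2]=0x9c  [3]=0xd1

5d de 9c d1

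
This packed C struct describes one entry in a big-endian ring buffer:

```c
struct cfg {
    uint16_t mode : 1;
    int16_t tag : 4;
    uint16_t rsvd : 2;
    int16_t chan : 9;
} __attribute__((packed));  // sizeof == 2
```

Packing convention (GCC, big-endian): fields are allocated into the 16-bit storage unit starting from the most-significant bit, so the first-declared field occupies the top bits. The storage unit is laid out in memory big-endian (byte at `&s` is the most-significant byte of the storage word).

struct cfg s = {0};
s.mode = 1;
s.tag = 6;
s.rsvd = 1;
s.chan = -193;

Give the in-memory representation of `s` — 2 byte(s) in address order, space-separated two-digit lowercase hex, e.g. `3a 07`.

b3 3f

mode:1 = 1 → 0x1 << 15 → word 0x8000
tag:4 = 6 → 0x6 << 11 → word 0xb000
rsvd:2 = 1 → 0x1 << 9 → word 0xb200
chan:9 = -193 → 0x13f << 0 → word 0xb33f
word = 0xb33f → big-endian bytes:
  [0]=0xb3  [1]=0x3f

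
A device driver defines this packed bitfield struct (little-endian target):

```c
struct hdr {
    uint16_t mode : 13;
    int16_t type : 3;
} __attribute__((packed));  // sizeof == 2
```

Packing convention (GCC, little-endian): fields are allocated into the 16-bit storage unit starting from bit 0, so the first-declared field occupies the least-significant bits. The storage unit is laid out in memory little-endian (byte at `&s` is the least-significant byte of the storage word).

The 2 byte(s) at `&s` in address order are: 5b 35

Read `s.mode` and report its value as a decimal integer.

[0]=0x5b [1]=0x35 (little-endian) → word 0x355b
mode:13 @ bit 0 → (0x355b>>0)&0x1fff = 0x155b  ←
type:3 @ bit 13 → (0x355b>>13)&0x7 = 0x1

5467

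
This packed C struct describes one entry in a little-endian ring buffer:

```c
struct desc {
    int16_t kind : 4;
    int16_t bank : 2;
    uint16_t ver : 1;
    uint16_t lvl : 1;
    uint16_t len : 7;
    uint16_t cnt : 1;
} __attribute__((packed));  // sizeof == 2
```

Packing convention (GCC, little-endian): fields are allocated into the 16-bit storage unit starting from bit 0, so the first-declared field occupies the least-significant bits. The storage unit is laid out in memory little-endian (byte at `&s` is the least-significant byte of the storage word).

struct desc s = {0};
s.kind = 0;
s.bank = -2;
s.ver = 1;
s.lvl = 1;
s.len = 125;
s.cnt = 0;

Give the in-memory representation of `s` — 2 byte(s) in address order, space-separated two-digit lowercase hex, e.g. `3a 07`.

kind (4b) val=0 bits=0x0 at bit 0: 0x0000
bank (2b) val=-2 bits=0x2 at bit 4: 0x0020
ver (1b) val=1 bits=0x1 at bit 6: 0x0060
lvl (1b) val=1 bits=0x1 at bit 7: 0x00e0
len (7b) val=125 bits=0x7d at bit 8: 0x7de0
cnt (1b) val=0 bits=0x0 at bit 15: 0x7de0
word = 0x7de0 → little-endian bytes:
  [0]=0xe0  [1]=0x7d

e0 7d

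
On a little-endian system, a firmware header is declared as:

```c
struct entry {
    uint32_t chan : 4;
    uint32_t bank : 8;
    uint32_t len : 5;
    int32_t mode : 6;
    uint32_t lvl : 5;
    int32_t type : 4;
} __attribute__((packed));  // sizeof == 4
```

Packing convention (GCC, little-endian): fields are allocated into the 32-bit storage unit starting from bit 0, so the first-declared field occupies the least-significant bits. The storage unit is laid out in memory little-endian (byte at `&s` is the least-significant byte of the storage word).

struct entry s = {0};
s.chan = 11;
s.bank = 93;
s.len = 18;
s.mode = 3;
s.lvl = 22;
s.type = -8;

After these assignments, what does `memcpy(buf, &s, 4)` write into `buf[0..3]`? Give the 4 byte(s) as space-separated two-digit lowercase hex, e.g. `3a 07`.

[0+:4] chan=11 & 0xf = 0xb; word=0x0000000b
[4+:8] bank=93 & 0xff = 0x5d; word=0x000005db
[12+:5] len=18 & 0x1f = 0x12; word=0x000125db
[17+:6] mode=3 & 0x3f = 0x3; word=0x000725db
[23+:5] lvl=22 & 0x1f = 0x16; word=0x0b0725db
[28+:4] type=-8 & 0xf = 0x8; word=0x8b0725db
word = 0x8b0725db → little-endian bytes:
  [0]=0xdb  [1]=0x25  [2]=0x07  [3]=0x8b

db 25 07 8b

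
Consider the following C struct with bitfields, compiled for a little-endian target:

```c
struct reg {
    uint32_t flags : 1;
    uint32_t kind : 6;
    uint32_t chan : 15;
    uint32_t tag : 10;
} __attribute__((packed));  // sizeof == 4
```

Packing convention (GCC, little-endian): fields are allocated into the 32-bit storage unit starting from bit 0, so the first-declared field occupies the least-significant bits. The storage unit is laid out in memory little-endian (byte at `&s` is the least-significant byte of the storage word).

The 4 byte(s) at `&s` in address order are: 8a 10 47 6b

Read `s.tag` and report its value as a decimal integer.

[0]=0x8a [1]=0x10 [2]=0x47 [3]=0x6b (little-endian) → word 0x6b47108a
flags:1 @ bit 0 → (0x6b47108a>>0)&0x1 = 0x0
kind:6 @ bit 1 → (0x6b47108a>>1)&0x3f = 0x5
chan:15 @ bit 7 → (0x6b47108a>>7)&0x7fff = 0xe21
tag:10 @ bit 22 → (0x6b47108a>>22)&0x3ff = 0x1ad  ←

429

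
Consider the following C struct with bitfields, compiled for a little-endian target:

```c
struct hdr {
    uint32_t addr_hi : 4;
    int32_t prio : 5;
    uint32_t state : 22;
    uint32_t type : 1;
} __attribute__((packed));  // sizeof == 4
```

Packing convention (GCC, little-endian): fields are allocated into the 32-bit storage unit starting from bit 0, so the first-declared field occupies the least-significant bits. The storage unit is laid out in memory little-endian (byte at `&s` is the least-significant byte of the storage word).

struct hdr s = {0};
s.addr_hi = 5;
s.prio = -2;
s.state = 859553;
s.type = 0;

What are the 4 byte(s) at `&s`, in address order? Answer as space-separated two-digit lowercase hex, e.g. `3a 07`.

e5 43 3b 1a

addr_hi:4 = 5 → 0x5 << 0 → word 0x00000005
prio:5 = -2 → 0x1e << 4 → word 0x000001e5
state:22 = 859553 → 0xd1da1 << 9 → word 0x1a3b43e5
type:1 = 0 → 0x0 << 31 → word 0x1a3b43e5
word = 0x1a3b43e5 → little-endian bytes:
  [0]=0xe5  [1]=0x43  [2]=0x3b  [3]=0x1a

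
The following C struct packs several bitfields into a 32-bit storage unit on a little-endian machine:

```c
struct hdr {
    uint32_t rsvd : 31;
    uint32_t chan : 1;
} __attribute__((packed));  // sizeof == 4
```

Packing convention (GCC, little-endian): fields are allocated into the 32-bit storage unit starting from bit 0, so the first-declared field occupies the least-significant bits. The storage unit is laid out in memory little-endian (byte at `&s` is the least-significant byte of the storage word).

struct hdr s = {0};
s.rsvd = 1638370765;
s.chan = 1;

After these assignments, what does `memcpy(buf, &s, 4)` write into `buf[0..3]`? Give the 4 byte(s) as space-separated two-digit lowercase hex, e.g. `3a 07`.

[0+:31] rsvd=1638370765 & 0x7fffffff = 0x61a78dcd; word=0x61a78dcd
[31+:1] chan=1 & 0x1 = 0x1; word=0xe1a78dcd
word = 0xe1a78dcd → little-endian bytes:
  [0]=0xcd  [1]=0x8d  [2]=0xa7  [3]=0xe1

cd 8d a7 e1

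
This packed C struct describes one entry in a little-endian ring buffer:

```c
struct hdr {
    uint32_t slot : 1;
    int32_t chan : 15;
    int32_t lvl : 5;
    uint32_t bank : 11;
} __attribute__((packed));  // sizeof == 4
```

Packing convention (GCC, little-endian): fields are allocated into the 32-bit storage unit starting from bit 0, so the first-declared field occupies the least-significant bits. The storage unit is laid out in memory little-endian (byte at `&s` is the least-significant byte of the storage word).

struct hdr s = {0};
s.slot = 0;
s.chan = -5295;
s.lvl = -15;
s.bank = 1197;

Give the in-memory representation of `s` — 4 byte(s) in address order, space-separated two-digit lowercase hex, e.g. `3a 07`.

[0+:1] slot=0 & 0x1 = 0x0; word=0x00000000
[1+:15] chan=-5295 & 0x7fff = 0x6b51; word=0x0000d6a2
[16+:5] lvl=-15 & 0x1f = 0x11; word=0x0011d6a2
[21+:11] bank=1197 & 0x7ff = 0x4ad; word=0x95b1d6a2
word = 0x95b1d6a2 → little-endian bytes:
  [0]=0xa2  [1]=0xd6  [2]=0xb1  [3]=0x95

a2 d6 b1 95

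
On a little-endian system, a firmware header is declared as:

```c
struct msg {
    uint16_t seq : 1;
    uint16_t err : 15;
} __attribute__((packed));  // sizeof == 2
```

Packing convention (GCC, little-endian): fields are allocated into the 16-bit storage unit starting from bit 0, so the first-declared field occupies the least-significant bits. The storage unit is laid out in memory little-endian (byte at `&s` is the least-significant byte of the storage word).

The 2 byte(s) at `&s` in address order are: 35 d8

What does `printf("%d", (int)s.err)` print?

27674

[0]=0x35 [1]=0xd8 (little-endian) → word 0xd835
seq [0+:1] = (word>>0) & 0x1 = 1
err [1+:15] = (word>>1) & 0x7fff = 27674  ←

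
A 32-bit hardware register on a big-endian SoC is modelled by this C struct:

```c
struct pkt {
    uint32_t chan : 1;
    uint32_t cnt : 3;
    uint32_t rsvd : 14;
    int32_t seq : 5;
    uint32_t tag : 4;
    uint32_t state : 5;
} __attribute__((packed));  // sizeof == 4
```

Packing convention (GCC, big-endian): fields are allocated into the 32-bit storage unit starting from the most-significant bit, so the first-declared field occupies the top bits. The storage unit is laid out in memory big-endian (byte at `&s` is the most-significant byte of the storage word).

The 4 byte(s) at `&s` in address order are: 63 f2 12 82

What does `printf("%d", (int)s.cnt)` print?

[0]=0x63 [1]=0xf2 [2]=0x12 [3]=0x82 (big-endian) → word 0x63f21282
chan:1 @ bit 31 → (0x63f21282>>31)&0x1 = 0x0
cnt:3 @ bit 28 → (0x63f21282>>28)&0x7 = 0x6  ←
rsvd:14 @ bit 14 → (0x63f21282>>14)&0x3fff = 0xfc8
seq:5 @ bit 9 → (0x63f21282>>9)&0x1f = 0x9
tag:4 @ bit 5 → (0x63f21282>>5)&0xf = 0x4
state:5 @ bit 0 → (0x63f21282>>0)&0x1f = 0x2

6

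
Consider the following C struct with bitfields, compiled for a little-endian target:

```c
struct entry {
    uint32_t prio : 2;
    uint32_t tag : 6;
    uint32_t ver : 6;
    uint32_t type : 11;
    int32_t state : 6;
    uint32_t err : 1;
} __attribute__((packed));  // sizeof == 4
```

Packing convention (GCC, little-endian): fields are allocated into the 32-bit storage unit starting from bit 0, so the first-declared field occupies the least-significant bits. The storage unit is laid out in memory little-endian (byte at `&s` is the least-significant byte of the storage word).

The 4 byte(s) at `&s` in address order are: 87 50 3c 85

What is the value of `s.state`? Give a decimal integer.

2

[0]=0x87 [1]=0x50 [2]=0x3c [3]=0x85 (little-endian) → word 0x853c5087
prio [0+:2] = (word>>0) & 0x3 = 3
tag [2+:6] = (word>>2) & 0x3f = 33
ver [8+:6] = (word>>8) & 0x3f = 16
type [14+:11] = (word>>14) & 0x7ff = 1265
state [25+:6] = (word>>25) & 0x3f = 2  ←
err [31+:1] = (word>>31) & 0x1 = 1
state signed 6b, MSB=0: value = 2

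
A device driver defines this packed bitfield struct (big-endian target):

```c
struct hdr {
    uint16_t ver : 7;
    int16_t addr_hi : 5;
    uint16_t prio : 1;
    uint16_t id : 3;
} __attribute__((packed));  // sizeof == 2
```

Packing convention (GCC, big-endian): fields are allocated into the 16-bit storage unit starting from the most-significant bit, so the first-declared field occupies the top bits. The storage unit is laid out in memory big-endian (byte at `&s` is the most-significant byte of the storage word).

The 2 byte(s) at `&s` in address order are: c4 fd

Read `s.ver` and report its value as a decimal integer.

[0]=0xc4 [1]=0xfd (big-endian) → word 0xc4fd
ver [9+:7] = (word>>9) & 0x7f = 98  ←
addr_hi [4+:5] = (word>>4) & 0x1f = 15
prio [3+:1] = (word>>3) & 0x1 = 1
id [0+:3] = (word>>0) & 0x7 = 5

98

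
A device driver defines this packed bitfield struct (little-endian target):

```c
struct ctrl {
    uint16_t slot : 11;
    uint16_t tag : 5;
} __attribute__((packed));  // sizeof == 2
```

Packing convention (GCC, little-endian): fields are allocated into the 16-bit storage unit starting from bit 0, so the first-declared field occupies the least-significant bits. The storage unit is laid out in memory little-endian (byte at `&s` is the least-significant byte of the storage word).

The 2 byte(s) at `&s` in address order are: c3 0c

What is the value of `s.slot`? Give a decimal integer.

[0]=0xc3 [1]=0x0c (little-endian) → word 0x0cc3
slot:11 @ bit 0 → (0x0cc3>>0)&0x7ff = 0x4c3  ←
tag:5 @ bit 11 → (0x0cc3>>11)&0x1f = 0x1

1219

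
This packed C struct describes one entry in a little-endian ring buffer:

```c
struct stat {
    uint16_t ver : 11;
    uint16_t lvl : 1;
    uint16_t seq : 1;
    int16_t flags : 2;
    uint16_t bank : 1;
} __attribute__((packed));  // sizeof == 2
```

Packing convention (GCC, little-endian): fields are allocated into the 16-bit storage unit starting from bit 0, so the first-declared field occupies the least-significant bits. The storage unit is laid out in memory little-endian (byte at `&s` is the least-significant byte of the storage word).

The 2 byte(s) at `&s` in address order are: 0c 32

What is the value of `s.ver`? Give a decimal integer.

524

[0]=0x0c [1]=0x32 (little-endian) → word 0x320c
ver:11 @ bit 0 → (0x320c>>0)&0x7ff = 0x20c  ←
lvl:1 @ bit 11 → (0x320c>>11)&0x1 = 0x0
seq:1 @ bit 12 → (0x320c>>12)&0x1 = 0x1
flags:2 @ bit 13 → (0x320c>>13)&0x3 = 0x1
bank:1 @ bit 15 → (0x320c>>15)&0x1 = 0x0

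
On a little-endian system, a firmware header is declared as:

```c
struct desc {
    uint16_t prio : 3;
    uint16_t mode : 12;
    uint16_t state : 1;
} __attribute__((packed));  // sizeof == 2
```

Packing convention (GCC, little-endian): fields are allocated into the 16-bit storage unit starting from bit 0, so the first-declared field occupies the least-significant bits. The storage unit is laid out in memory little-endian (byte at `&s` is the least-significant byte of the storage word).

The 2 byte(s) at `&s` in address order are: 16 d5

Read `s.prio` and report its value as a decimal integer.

6

[0]=0x16 [1]=0xd5 (little-endian) → word 0xd516
prio:3 @ bit 0 → (0xd516>>0)&0x7 = 0x6  ←
mode:12 @ bit 3 → (0xd516>>3)&0xfff = 0xaa2
state:1 @ bit 15 → (0xd516>>15)&0x1 = 0x1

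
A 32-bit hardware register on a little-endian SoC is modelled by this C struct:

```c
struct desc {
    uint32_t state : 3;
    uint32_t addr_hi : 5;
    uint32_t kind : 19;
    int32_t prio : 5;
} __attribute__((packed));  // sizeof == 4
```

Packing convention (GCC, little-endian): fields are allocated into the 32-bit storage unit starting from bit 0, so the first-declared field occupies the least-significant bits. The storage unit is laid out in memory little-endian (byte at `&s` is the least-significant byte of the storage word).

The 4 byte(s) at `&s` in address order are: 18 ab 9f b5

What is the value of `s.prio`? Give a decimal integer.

-10

[0]=0x18 [1]=0xab [2]=0x9f [3]=0xb5 (little-endian) → word 0xb59fab18
state [0+:3] = (word>>0) & 0x7 = 0
addr_hi [3+:5] = (word>>3) & 0x1f = 3
kind [8+:19] = (word>>8) & 0x7ffff = 368555
prio [27+:5] = (word>>27) & 0x1f = 22  ←
prio signed 5b, MSB=1: 22 - 32 = -10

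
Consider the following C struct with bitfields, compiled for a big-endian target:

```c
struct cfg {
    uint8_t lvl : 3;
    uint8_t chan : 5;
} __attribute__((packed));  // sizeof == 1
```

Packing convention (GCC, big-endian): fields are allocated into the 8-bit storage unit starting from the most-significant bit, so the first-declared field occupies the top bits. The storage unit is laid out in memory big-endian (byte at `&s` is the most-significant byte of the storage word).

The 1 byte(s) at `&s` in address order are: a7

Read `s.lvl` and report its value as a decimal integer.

[0]=0xa7 (big-endian) → word 0xa7
lvl [5+:3] = (word>>5) & 0x7 = 5  ←
chan [0+:5] = (word>>0) & 0x1f = 7

5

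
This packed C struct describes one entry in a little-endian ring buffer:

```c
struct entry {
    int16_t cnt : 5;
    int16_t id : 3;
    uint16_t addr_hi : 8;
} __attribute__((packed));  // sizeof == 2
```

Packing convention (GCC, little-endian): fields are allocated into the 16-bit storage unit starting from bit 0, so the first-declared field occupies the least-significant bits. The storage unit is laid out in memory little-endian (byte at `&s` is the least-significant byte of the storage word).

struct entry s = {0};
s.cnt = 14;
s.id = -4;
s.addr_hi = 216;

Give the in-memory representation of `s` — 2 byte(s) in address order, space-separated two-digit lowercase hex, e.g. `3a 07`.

cnt (5b) val=14 bits=0xe at bit 0: 0x000e
id (3b) val=-4 bits=0x4 at bit 5: 0x008e
addr_hi (8b) val=216 bits=0xd8 at bit 8: 0xd88e
word = 0xd88e → little-endian bytes:
  [0]=0x8e  [1]=0xd8

8e d8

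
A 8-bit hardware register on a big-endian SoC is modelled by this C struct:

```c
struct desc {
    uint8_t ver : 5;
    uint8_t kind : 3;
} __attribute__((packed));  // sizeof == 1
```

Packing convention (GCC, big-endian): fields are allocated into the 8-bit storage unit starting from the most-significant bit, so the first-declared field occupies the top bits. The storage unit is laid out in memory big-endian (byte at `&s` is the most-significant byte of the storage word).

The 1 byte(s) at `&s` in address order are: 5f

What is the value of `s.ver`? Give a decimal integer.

11

[0]=0x5f (big-endian) → word 0x5f
ver:5 @ bit 3 → (0x5f>>3)&0x1f = 0xb  ←
kind:3 @ bit 0 → (0x5f>>0)&0x7 = 0x7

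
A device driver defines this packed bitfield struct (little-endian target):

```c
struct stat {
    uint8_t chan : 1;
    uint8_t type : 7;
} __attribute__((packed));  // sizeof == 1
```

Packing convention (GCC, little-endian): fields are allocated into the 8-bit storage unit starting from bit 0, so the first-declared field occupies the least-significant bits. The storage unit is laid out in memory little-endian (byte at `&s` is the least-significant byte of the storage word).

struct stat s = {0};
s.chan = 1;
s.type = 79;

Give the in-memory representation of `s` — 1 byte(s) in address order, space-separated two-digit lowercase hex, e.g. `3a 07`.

[0+:1] chan=1 & 0x1 = 0x1; word=0x01
[1+:7] type=79 & 0x7f = 0x4f; word=0x9f
word = 0x9f → little-endian bytes:
  [0]=0x9f

9f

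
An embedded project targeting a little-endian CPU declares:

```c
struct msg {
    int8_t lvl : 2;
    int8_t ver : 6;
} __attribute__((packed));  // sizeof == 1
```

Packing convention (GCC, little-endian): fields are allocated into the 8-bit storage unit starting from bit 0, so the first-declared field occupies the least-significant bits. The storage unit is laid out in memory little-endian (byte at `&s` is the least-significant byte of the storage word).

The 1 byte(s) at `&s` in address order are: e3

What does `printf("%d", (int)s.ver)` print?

-8

[0]=0xe3 (little-endian) → word 0xe3
lvl [0+:2] = (word>>0) & 0x3 = 3
ver [2+:6] = (word>>2) & 0x3f = 56  ←
ver signed 6b, MSB=1: 56 - 64 = -8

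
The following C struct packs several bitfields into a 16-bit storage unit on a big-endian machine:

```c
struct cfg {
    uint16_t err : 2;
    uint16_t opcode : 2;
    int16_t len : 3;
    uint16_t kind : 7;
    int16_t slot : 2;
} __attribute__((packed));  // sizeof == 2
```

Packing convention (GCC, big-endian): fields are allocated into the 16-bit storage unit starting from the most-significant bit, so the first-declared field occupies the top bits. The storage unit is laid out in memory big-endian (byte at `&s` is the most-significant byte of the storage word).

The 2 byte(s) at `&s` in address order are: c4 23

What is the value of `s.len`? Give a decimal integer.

2

[0]=0xc4 [1]=0x23 (big-endian) → word 0xc423
err [14+:2] = (word>>14) & 0x3 = 3
opcode [12+:2] = (word>>12) & 0x3 = 0
len [9+:3] = (word>>9) & 0x7 = 2  ←
kind [2+:7] = (word>>2) & 0x7f = 8
slot [0+:2] = (word>>0) & 0x3 = 3
len signed 3b, MSB=0: value = 2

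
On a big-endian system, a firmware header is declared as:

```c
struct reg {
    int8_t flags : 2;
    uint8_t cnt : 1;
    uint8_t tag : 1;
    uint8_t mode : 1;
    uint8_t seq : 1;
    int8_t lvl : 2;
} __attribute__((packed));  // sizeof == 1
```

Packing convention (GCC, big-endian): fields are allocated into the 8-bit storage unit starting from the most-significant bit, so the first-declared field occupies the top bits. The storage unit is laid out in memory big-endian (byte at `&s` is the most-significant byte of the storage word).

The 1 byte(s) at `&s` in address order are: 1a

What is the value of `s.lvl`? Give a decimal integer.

-2

[0]=0x1a (big-endian) → word 0x1a
flags [6+:2] = (word>>6) & 0x3 = 0
cnt [5+:1] = (word>>5) & 0x1 = 0
tag [4+:1] = (word>>4) & 0x1 = 1
mode [3+:1] = (word>>3) & 0x1 = 1
seq [2+:1] = (word>>2) & 0x1 = 0
lvl [0+:2] = (word>>0) & 0x3 = 2  ←
lvl signed 2b, MSB=1: 2 - 4 = -2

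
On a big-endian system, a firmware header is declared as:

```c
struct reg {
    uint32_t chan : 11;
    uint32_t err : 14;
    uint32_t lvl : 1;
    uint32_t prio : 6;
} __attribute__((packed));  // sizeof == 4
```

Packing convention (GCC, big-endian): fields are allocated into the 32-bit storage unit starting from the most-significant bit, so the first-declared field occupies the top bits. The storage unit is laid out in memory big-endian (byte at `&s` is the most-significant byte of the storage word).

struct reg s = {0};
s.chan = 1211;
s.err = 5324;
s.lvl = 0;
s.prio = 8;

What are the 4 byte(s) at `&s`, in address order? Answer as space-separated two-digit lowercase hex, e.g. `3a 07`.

chan (11b) val=1211 bits=0x4bb at bit 21: 0x97600000
err (14b) val=5324 bits=0x14cc at bit 7: 0x976a6600
lvl (1b) val=0 bits=0x0 at bit 6: 0x976a6600
prio (6b) val=8 bits=0x8 at bit 0: 0x976a6608
word = 0x976a6608 → big-endian bytes:
  [0]=0x97  [1]=0x6a  [2]=0x66  [3]=0x08

97 6a 66 08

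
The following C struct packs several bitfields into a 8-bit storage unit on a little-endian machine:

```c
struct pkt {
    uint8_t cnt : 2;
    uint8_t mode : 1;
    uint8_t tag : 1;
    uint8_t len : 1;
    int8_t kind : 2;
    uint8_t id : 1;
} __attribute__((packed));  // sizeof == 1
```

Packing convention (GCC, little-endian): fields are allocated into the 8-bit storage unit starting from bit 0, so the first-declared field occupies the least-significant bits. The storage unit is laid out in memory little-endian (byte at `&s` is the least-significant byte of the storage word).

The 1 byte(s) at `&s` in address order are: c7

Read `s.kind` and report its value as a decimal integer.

[0]=0xc7 (little-endian) → word 0xc7
cnt:2 @ bit 0 → (0xc7>>0)&0x3 = 0x3
mode:1 @ bit 2 → (0xc7>>2)&0x1 = 0x1
tag:1 @ bit 3 → (0xc7>>3)&0x1 = 0x0
len:1 @ bit 4 → (0xc7>>4)&0x1 = 0x0
kind:2 @ bit 5 → (0xc7>>5)&0x3 = 0x2  ←
id:1 @ bit 7 → (0xc7>>7)&0x1 = 0x1
kind signed 2b, MSB=1: 2 - 4 = -2

-2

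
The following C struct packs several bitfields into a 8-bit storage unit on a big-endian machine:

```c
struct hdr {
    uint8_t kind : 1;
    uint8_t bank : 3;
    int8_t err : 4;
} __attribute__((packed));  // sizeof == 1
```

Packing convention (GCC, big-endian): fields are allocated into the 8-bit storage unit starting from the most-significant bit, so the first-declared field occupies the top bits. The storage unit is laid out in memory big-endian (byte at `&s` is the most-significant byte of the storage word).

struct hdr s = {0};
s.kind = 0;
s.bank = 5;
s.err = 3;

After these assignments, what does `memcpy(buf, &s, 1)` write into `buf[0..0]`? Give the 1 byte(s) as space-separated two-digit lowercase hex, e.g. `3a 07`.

53

kind:1 = 0 → 0x0 << 7 → word 0x00
bank:3 = 5 → 0x5 << 4 → word 0x50
err:4 = 3 → 0x3 << 0 → word 0x53
word = 0x53 → big-endian bytes:
  [0]=0x53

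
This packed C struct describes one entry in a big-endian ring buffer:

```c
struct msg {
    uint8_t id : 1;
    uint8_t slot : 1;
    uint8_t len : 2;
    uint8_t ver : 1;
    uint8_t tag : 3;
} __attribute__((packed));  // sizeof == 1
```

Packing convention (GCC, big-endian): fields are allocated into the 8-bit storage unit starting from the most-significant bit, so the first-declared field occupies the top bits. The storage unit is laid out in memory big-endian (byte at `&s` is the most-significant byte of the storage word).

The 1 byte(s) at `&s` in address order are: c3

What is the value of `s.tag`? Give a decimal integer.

3

[0]=0xc3 (big-endian) → word 0xc3
id:1 @ bit 7 → (0xc3>>7)&0x1 = 0x1
slot:1 @ bit 6 → (0xc3>>6)&0x1 = 0x1
len:2 @ bit 4 → (0xc3>>4)&0x3 = 0x0
ver:1 @ bit 3 → (0xc3>>3)&0x1 = 0x0
tag:3 @ bit 0 → (0xc3>>0)&0x7 = 0x3  ←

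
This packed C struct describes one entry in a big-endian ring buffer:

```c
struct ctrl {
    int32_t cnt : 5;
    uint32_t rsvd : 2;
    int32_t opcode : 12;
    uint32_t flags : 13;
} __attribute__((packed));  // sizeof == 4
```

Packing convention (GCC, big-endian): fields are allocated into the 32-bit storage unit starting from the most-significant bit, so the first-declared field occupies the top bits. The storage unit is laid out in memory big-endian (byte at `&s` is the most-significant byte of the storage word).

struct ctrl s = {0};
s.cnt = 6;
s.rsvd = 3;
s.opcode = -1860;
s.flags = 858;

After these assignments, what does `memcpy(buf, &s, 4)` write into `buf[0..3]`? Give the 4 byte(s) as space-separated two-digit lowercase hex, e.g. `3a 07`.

[27+:5] cnt=6 & 0x1f = 0x6; word=0x30000000
[25+:2] rsvd=3 & 0x3 = 0x3; word=0x36000000
[13+:12] opcode=-1860 & 0xfff = 0x8bc; word=0x37178000
[0+:13] flags=858 & 0x1fff = 0x35a; word=0x3717835a
word = 0x3717835a → big-endian bytes:
  [0]=0x37  [1]=0x17  [2]=0x83  [3]=0x5a

37 17 83 5a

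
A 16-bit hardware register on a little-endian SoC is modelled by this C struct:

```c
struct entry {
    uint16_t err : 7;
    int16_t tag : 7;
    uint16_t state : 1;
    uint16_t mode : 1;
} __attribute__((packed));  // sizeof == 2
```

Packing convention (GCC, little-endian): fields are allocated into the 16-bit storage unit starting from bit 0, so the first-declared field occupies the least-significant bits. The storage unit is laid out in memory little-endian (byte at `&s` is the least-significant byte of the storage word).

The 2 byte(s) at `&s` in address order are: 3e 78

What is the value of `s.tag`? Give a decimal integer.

[0]=0x3e [1]=0x78 (little-endian) → word 0x783e
err:7 @ bit 0 → (0x783e>>0)&0x7f = 0x3e
tag:7 @ bit 7 → (0x783e>>7)&0x7f = 0x70  ←
state:1 @ bit 14 → (0x783e>>14)&0x1 = 0x1
mode:1 @ bit 15 → (0x783e>>15)&0x1 = 0x0
tag signed 7b, MSB=1: 112 - 128 = -16

-16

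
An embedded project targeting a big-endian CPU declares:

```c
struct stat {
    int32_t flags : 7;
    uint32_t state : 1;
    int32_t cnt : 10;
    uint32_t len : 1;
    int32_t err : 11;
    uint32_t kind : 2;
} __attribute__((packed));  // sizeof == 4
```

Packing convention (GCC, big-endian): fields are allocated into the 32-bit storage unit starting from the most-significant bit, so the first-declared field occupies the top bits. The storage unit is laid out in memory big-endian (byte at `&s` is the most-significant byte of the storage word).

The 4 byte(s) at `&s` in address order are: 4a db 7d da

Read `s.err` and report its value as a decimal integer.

-138

[0]=0x4a [1]=0xdb [2]=0x7d [3]=0xda (big-endian) → word 0x4adb7dda
flags [25+:7] = (word>>25) & 0x7f = 37
state [24+:1] = (word>>24) & 0x1 = 0
cnt [14+:10] = (word>>14) & 0x3ff = 877
len [13+:1] = (word>>13) & 0x1 = 1
err [2+:11] = (word>>2) & 0x7ff = 1910  ←
kind [0+:2] = (word>>0) & 0x3 = 2
err signed 11b, MSB=1: 1910 - 2048 = -138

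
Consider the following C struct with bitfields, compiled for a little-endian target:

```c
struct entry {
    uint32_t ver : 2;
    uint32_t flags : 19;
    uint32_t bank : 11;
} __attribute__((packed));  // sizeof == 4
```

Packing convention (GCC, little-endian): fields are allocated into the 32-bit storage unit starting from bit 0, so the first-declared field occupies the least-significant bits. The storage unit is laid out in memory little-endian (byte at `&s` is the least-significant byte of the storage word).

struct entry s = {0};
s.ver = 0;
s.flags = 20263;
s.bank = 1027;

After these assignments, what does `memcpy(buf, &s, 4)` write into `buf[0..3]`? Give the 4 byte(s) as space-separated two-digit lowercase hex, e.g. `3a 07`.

[0+:2] ver=0 & 0x3 = 0x0; word=0x00000000
[2+:19] flags=20263 & 0x7ffff = 0x4f27; word=0x00013c9c
[21+:11] bank=1027 & 0x7ff = 0x403; word=0x80613c9c
word = 0x80613c9c → little-endian bytes:
  [0]=0x9c  [1]=0x3c  [2]=0x61  [3]=0x80

9c 3c 61 80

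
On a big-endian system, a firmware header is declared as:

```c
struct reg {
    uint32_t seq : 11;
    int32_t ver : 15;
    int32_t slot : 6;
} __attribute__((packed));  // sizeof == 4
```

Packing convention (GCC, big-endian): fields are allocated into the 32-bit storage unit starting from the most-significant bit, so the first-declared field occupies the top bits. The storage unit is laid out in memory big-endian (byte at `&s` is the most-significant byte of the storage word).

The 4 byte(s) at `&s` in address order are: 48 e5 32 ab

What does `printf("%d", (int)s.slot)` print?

-21

[0]=0x48 [1]=0xe5 [2]=0x32 [3]=0xab (big-endian) → word 0x48e532ab
seq:11 @ bit 21 → (0x48e532ab>>21)&0x7ff = 0x247
ver:15 @ bit 6 → (0x48e532ab>>6)&0x7fff = 0x14ca
slot:6 @ bit 0 → (0x48e532ab>>0)&0x3f = 0x2b  ←
slot signed 6b, MSB=1: 43 - 64 = -21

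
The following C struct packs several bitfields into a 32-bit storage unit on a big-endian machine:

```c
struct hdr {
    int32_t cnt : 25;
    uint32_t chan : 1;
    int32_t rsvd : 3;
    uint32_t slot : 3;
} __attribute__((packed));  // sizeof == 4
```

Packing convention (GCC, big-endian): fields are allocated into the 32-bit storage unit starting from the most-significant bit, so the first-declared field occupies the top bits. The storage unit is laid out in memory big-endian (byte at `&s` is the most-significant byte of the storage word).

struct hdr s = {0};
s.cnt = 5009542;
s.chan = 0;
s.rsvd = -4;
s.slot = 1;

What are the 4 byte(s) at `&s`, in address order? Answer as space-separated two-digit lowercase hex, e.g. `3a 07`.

26 38 43 21

cnt (25b) val=5009542 bits=0x4c7086 at bit 7: 0x26384300
chan (1b) val=0 bits=0x0 at bit 6: 0x26384300
rsvd (3b) val=-4 bits=0x4 at bit 3: 0x26384320
slot (3b) val=1 bits=0x1 at bit 0: 0x26384321
word = 0x26384321 → big-endian bytes:
  [0]=0x26  [1]=0x38  [2]=0x43  [3]=0x21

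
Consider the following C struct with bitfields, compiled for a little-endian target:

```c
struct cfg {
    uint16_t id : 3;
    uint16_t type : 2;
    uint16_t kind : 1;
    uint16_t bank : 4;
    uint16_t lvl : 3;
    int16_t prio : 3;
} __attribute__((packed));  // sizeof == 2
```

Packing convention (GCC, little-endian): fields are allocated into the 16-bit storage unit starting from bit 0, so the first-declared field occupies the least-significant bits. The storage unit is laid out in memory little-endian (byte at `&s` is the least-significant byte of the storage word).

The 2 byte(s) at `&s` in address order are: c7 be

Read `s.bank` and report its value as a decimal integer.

11

[0]=0xc7 [1]=0xbe (little-endian) → word 0xbec7
id [0+:3] = (word>>0) & 0x7 = 7
type [3+:2] = (word>>3) & 0x3 = 0
kind [5+:1] = (word>>5) & 0x1 = 0
bank [6+:4] = (word>>6) & 0xf = 11  ←
lvl [10+:3] = (word>>10) & 0x7 = 7
prio [13+:3] = (word>>13) & 0x7 = 5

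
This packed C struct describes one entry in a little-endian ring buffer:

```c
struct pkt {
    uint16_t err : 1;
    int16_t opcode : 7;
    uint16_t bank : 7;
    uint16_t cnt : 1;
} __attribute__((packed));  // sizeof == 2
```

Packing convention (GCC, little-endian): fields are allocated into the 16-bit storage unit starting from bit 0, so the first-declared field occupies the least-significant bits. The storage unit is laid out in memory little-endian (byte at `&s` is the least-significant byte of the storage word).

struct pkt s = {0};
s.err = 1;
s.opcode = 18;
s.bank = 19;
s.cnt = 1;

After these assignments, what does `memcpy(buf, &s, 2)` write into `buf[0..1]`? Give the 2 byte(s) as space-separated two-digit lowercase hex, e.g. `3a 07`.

25 93

err:1 = 1 → 0x1 << 0 → word 0x0001
opcode:7 = 18 → 0x12 << 1 → word 0x0025
bank:7 = 19 → 0x13 << 8 → word 0x1325
cnt:1 = 1 → 0x1 << 15 → word 0x9325
word = 0x9325 → little-endian bytes:
  [0]=0x25  [1]=0x93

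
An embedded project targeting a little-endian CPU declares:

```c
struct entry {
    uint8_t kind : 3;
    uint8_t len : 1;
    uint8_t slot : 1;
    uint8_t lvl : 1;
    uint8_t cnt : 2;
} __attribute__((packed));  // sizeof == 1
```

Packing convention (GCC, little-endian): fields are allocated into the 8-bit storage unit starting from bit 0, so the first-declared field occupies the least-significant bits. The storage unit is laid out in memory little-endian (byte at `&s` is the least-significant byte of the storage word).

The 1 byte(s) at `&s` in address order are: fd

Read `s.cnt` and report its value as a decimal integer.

3

[0]=0xfd (little-endian) → word 0xfd
kind:3 @ bit 0 → (0xfd>>0)&0x7 = 0x5
len:1 @ bit 3 → (0xfd>>3)&0x1 = 0x1
slot:1 @ bit 4 → (0xfd>>4)&0x1 = 0x1
lvl:1 @ bit 5 → (0xfd>>5)&0x1 = 0x1
cnt:2 @ bit 6 → (0xfd>>6)&0x3 = 0x3  ←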